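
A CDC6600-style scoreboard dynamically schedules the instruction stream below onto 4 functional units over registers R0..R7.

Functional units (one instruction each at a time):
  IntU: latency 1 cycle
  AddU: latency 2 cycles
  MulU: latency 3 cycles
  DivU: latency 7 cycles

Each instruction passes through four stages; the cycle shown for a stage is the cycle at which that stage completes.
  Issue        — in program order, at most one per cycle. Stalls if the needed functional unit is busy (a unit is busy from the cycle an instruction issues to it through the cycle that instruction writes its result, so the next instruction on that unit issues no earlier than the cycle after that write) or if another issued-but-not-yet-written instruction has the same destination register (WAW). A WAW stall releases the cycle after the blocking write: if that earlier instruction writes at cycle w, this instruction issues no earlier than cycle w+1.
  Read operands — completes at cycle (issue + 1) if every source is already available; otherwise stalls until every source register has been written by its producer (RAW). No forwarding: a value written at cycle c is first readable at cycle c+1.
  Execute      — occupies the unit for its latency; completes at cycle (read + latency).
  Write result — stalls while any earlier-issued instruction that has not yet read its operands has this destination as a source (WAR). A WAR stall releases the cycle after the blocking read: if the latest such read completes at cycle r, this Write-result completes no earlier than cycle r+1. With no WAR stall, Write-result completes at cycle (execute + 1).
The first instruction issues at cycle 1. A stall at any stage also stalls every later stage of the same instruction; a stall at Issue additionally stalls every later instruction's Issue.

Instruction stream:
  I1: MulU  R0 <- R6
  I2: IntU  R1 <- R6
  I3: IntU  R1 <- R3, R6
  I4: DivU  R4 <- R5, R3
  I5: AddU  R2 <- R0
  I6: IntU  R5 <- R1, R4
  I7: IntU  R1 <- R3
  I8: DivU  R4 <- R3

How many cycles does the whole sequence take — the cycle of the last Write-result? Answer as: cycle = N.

[I1] 1/2/5/6
[I2] 2/3/4/5
[I3] 6/7/8/9  (struct: IntU busy until I2 writes@5)
[I4] 7/8/15/16
[I5] 8/9/11/12
[I6] 10/17/18/19  (struct: IntU busy until I3 writes@9; RAW R4: wait I4 write@16)
[I7] 20/21/22/23  (struct: IntU busy until I6 writes@19)
[I8] 21/22/29/30

cycle = 30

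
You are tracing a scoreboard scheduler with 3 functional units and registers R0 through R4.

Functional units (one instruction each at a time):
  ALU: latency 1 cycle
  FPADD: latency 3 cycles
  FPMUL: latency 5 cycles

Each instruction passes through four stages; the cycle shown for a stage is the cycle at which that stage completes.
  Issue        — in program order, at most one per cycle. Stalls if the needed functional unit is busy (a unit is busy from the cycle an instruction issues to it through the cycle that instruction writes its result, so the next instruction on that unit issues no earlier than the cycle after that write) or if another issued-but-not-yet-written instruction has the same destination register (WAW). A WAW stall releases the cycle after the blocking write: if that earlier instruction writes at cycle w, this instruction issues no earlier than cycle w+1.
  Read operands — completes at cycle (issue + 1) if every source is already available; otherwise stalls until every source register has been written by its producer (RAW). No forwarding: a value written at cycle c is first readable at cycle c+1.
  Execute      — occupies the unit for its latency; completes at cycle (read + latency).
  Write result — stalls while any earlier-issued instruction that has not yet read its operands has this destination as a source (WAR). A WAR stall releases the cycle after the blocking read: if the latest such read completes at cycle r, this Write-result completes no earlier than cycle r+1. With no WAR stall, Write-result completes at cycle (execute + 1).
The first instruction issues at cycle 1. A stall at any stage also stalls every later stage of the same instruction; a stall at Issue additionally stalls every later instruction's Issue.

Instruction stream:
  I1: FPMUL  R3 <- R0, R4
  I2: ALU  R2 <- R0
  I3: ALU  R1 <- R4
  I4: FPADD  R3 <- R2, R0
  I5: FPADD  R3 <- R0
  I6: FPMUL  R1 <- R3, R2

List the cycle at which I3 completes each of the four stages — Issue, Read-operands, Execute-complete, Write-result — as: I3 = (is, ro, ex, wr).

I3 = (6, 7, 8, 9)

[1] I1 issues→FPMUL
[2] I1 reads | I2 issues→ALU
[3] I2 reads
[4] I2 exec-done
[5] I2 writes R2
[6] I3 issues→ALU
[7] I1 exec-done | I3 reads
[8] I1 writes R3 | I3 exec-done
[9] I3 writes R1 | I4 issues→FPADD
[10] I4 reads
[13] I4 exec-done
[14] I4 writes R3
[15] I5 issues→FPADD
[16] I5 reads | I6 issues→FPMUL
[19] I5 exec-done
[20] I5 writes R3
[21] I6 reads
[26] I6 exec-done
[27] I6 writes R1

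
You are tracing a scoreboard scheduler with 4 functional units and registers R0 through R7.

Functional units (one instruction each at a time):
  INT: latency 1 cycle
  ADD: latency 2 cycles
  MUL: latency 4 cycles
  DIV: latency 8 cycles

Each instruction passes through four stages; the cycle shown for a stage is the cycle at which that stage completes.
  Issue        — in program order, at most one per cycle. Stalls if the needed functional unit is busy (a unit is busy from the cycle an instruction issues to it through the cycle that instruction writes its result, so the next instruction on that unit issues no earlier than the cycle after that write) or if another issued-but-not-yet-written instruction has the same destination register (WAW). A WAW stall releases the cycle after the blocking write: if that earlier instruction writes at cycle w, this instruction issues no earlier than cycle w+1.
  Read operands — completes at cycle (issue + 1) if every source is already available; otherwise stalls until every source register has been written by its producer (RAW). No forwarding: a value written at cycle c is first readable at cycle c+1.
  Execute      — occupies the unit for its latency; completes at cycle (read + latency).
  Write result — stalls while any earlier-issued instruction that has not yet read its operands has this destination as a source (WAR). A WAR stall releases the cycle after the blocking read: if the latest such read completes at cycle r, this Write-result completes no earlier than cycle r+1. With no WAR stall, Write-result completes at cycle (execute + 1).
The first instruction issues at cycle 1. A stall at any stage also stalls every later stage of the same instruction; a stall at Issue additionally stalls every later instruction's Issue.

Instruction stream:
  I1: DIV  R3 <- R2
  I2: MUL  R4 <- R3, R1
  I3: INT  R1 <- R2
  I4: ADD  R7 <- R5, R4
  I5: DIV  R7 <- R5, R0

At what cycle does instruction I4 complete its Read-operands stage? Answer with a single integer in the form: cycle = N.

  I1 | 1 | 2 | 10 | 11
  I2 | 2 | 12 | 16 | 17   RAW R3: wait I1 write@11
  I3 | 3 | 4 | 5 | 13   WAR R1: wait I2 read@12
  I4 | 4 | 18 | 20 | 21   RAW R4: wait I2 write@17
  I5 | 22 | 23 | 31 | 32   WAW R7: wait I4 write@21

cycle = 18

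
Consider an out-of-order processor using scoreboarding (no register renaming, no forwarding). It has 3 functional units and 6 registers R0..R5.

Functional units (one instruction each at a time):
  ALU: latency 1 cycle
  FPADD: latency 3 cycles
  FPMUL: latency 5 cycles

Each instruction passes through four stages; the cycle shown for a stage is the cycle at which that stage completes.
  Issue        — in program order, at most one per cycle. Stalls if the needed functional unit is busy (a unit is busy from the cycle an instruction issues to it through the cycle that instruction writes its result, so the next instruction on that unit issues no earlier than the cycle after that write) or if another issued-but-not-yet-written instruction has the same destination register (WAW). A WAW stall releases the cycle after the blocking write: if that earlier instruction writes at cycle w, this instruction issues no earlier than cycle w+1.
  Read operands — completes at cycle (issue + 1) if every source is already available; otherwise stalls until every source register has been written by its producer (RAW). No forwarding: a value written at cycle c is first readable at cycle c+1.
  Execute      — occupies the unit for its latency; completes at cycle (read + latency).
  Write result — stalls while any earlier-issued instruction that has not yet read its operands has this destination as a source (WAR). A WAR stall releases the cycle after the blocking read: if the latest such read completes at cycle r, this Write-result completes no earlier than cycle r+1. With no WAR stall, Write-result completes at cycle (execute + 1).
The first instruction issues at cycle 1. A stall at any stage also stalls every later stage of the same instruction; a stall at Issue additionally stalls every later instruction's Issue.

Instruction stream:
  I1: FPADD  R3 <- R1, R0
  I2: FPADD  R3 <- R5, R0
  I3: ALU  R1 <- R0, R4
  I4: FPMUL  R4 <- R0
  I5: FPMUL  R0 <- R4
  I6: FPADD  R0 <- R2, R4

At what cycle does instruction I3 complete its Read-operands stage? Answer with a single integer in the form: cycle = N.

  I1 | 1 | 2 | 5 | 6
  I2 | 7 | 8 | 11 | 12   struct: FPADD busy until I1 writes@6
  I3 | 8 | 9 | 10 | 11
  I4 | 9 | 10 | 15 | 16
  I5 | 17 | 18 | 23 | 24   struct: FPMUL busy until I4 writes@16
  I6 | 25 | 26 | 29 | 30   WAW R0: wait I5 write@24

cycle = 9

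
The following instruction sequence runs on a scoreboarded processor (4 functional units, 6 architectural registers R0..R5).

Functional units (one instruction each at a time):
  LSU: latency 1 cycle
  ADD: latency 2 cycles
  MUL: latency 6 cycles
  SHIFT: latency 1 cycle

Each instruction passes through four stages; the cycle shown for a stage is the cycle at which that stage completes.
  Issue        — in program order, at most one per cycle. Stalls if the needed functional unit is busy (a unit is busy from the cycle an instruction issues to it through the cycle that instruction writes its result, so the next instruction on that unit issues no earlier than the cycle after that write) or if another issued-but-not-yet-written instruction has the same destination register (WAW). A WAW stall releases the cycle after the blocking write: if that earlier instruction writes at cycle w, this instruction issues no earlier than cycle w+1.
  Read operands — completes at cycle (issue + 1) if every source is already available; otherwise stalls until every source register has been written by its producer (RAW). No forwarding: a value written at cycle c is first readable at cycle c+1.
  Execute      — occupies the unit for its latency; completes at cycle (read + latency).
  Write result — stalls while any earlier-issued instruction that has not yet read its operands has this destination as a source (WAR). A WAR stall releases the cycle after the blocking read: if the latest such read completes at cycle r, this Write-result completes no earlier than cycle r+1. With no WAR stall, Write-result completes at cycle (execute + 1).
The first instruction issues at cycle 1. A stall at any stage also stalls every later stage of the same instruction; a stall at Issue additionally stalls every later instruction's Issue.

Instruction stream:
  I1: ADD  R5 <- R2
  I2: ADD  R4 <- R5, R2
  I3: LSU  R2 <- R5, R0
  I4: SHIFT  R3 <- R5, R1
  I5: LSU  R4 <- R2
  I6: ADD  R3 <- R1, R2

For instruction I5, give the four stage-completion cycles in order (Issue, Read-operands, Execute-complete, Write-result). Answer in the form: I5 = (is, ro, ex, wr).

c1: issue I1 (ADD)
c2: I1 read-ops
c4: I1 finished on ADD
c5: I1→R5
c6: issue I2 (ADD)
c7: I2 read-ops · issue I3 (LSU)
c8: I3 read-ops · issue I4 (SHIFT)
c9: I2 finished on ADD · I3 finished on LSU · I4 read-ops
c10: I2→R4 · I3→R2 · I4 finished on SHIFT
c11: I4→R3 · issue I5 (LSU)
c12: I5 read-ops · issue I6 (ADD)
c13: I5 finished on LSU · I6 read-ops
c14: I5→R4
c15: I6 finished on ADD
c16: I6→R3

I5 = (11, 12, 13, 14)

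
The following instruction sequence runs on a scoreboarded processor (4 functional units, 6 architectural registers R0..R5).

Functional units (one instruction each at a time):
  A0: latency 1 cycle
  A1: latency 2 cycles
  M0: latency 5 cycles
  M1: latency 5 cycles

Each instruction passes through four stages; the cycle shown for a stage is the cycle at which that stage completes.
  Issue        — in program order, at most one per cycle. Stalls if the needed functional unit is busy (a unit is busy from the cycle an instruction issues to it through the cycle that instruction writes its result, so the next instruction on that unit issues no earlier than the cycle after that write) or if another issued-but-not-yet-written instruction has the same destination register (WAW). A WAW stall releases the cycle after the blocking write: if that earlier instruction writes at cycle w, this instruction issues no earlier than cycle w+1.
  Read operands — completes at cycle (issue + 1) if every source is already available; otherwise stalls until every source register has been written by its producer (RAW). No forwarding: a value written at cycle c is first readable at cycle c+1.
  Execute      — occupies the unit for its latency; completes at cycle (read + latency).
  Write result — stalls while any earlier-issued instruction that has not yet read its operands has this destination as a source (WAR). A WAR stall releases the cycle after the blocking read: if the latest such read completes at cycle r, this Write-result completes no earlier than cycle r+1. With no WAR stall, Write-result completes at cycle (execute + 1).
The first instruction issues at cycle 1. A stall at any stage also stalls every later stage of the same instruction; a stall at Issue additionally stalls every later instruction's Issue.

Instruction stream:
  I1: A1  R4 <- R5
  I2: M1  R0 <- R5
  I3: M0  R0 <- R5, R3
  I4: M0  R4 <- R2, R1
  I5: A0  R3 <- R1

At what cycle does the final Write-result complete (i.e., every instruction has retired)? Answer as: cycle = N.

cycle 1: I1→A1
cycle 2: I1 RO; I2→M1
cycle 3: I2 RO
cycle 4: I1 EX
cycle 5: I1 WR R4
cycle 8: I2 EX
cycle 9: I2 WR R0
cycle 10: I3→M0
cycle 11: I3 RO
cycle 16: I3 EX
cycle 17: I3 WR R0
cycle 18: I4→M0
cycle 19: I4 RO; I5→A0
cycle 20: I5 RO
cycle 21: I5 EX
cycle 22: I5 WR R3
cycle 24: I4 EX
cycle 25: I4 WR R4

cycle = 25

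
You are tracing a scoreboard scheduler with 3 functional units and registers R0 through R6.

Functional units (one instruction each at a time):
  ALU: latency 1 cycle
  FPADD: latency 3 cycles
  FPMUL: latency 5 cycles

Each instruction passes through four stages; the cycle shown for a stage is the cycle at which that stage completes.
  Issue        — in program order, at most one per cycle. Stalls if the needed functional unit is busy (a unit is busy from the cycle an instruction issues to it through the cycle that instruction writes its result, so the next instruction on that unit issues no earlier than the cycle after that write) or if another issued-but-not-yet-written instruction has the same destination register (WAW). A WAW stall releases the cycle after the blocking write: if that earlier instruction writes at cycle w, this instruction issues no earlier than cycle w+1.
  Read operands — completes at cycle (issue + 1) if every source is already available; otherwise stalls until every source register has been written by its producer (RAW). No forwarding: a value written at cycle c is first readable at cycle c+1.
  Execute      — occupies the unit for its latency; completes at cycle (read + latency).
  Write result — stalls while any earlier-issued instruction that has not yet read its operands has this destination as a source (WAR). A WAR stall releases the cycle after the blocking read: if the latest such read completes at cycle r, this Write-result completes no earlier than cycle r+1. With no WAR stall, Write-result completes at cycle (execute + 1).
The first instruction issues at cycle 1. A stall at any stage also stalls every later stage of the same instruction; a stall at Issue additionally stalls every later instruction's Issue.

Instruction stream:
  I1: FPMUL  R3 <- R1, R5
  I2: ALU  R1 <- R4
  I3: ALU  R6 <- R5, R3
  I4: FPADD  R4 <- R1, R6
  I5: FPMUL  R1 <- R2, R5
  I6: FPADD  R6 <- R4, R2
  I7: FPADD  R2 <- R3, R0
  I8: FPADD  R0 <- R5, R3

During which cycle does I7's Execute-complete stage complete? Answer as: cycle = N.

cycle 1: I1 dispatched to FPMUL
cycle 2: I1 operands ready; I2 dispatched to ALU
cycle 3: I2 operands ready
cycle 4: I2 complete
cycle 5: R1←I2
cycle 6: I3 dispatched to ALU
cycle 7: I1 complete; I4 dispatched to FPADD
cycle 8: R3←I1
cycle 9: I3 operands ready; I5 dispatched to FPMUL
cycle 10: I3 complete; I5 operands ready
cycle 11: R6←I3
cycle 12: I4 operands ready
cycle 15: I4 complete; I5 complete
cycle 16: R4←I4; R1←I5
cycle 17: I6 dispatched to FPADD
cycle 18: I6 operands ready
cycle 21: I6 complete
cycle 22: R6←I6
cycle 23: I7 dispatched to FPADD
cycle 24: I7 operands ready
cycle 27: I7 complete
cycle 28: R2←I7
cycle 29: I8 dispatched to FPADD
cycle 30: I8 operands ready
cycle 33: I8 complete
cycle 34: R0←I8

cycle = 27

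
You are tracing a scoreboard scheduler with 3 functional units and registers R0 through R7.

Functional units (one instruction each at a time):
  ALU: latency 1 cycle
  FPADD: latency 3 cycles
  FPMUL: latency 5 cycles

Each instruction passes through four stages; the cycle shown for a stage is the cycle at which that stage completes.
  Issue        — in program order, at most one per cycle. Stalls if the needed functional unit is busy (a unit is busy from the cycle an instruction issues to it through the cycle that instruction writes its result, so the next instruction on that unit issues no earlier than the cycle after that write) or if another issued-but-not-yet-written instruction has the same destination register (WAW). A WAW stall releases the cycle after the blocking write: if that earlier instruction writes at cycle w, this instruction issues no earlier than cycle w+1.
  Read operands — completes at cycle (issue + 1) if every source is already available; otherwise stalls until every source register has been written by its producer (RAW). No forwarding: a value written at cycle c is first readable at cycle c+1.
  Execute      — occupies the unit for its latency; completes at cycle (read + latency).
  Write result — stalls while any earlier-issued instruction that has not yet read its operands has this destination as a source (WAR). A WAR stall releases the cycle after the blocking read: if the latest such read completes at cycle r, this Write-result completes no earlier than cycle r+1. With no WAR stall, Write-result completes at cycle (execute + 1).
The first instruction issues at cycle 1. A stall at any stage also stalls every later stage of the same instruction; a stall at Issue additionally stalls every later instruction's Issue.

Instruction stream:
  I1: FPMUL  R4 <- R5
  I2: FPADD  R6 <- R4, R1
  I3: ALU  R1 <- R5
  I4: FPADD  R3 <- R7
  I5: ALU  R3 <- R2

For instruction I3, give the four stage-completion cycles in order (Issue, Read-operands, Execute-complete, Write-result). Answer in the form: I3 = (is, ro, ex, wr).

I3 = (3, 4, 5, 10)

I1  is:1  ro:2  ex:7  wr:8
I2  is:2  ro:9  ex:12  wr:13  — RAW R4: wait I1 write@8
I3  is:3  ro:4  ex:5  wr:10  — WAR R1: wait I2 read@9
I4  is:14  ro:15  ex:18  wr:19  — struct: FPADD busy until I2 writes@13
I5  is:20  ro:21  ex:22  wr:23  — WAW R3: wait I4 write@19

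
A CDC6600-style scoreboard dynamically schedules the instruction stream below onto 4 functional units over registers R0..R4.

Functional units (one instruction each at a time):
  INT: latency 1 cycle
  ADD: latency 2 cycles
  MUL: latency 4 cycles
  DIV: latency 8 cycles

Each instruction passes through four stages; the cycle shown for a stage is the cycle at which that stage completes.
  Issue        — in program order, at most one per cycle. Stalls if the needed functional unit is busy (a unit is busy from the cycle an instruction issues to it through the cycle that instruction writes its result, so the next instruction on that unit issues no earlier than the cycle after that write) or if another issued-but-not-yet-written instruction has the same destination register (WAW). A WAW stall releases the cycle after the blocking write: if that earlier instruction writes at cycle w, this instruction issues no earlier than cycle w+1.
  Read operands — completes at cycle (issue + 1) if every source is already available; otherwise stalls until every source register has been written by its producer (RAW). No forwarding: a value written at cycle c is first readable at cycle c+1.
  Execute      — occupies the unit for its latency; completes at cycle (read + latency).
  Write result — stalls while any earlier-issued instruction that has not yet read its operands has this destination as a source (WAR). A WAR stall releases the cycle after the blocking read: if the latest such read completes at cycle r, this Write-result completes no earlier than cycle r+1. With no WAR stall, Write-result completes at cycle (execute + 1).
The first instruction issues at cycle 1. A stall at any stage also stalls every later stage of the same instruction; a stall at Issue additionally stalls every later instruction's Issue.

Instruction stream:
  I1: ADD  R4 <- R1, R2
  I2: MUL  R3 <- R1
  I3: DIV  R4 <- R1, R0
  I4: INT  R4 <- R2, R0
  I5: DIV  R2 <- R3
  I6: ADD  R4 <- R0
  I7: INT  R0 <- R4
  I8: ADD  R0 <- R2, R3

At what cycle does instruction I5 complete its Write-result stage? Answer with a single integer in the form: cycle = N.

cycle 1: I1 dispatched to ADD
cycle 2: I1 operands ready; I2 dispatched to MUL
cycle 3: I2 operands ready
cycle 4: I1 complete
cycle 5: R4←I1
cycle 6: I3 dispatched to DIV
cycle 7: I2 complete; I3 operands ready
cycle 8: R3←I2
cycle 15: I3 complete
cycle 16: R4←I3
cycle 17: I4 dispatched to INT
cycle 18: I4 operands ready; I5 dispatched to DIV
cycle 19: I4 complete; I5 operands ready
cycle 20: R4←I4
cycle 21: I6 dispatched to ADD
cycle 22: I6 operands ready; I7 dispatched to INT
cycle 24: I6 complete
cycle 25: R4←I6
cycle 26: I7 operands ready
cycle 27: I5 complete; I7 complete
cycle 28: R2←I5; R0←I7
cycle 29: I8 dispatched to ADD
cycle 30: I8 operands ready
cycle 32: I8 complete
cycle 33: R0←I8

cycle = 28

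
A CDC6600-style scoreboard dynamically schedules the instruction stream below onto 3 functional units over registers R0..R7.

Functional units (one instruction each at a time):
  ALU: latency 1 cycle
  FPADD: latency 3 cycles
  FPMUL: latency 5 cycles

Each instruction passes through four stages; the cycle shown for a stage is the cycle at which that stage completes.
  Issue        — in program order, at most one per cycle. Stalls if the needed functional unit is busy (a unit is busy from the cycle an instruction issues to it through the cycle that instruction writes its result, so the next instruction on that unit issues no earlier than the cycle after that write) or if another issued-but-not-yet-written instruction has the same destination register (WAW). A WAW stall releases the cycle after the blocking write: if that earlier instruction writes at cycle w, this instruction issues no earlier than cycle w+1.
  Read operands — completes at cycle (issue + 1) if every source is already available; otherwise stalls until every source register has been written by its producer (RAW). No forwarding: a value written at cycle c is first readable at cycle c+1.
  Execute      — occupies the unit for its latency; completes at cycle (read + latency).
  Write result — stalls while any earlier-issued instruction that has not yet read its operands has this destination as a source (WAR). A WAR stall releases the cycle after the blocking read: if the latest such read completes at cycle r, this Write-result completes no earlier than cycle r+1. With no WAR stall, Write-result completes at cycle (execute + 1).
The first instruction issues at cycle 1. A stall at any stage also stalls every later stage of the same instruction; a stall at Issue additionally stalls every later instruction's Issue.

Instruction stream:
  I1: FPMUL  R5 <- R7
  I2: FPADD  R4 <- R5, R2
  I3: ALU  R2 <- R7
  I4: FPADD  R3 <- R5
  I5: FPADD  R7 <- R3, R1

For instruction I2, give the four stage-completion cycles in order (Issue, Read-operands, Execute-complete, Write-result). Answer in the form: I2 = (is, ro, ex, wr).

I2 = (2, 9, 12, 13)

t=1  I1 issues→FPMUL
t=2  I1 reads · I2 issues→FPADD
t=3  I3 issues→ALU
t=4  I3 reads
t=5  I3 exec-done
t=7  I1 exec-done
t=8  I1 writes R5
t=9  I2 reads
t=10  I3 writes R2
t=12  I2 exec-done
t=13  I2 writes R4
t=14  I4 issues→FPADD
t=15  I4 reads
t=18  I4 exec-done
t=19  I4 writes R3
t=20  I5 issues→FPADD
t=21  I5 reads
t=24  I5 exec-done
t=25  I5 writes R7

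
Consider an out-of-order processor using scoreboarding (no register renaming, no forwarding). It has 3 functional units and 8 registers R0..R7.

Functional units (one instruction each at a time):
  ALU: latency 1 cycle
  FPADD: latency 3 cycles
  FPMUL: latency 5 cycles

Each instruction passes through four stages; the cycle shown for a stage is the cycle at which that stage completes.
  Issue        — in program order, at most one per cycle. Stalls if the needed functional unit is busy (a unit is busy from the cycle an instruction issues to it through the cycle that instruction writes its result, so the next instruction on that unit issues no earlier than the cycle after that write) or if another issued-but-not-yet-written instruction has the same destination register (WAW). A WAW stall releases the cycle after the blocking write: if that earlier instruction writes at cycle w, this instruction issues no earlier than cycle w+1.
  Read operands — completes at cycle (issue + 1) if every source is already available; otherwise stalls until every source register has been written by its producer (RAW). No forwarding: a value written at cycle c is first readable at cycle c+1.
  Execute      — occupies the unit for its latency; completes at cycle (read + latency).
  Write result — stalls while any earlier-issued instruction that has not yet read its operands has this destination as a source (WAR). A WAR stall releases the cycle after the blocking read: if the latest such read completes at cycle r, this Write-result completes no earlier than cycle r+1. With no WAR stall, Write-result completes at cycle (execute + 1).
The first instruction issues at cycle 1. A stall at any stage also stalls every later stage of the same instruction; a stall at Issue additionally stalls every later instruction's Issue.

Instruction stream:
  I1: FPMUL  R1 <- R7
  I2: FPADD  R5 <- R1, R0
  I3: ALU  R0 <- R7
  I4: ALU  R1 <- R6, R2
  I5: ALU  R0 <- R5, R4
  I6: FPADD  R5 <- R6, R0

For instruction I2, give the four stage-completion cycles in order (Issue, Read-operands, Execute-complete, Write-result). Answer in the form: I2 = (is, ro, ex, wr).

t=1  I1 issues→FPMUL
t=2  I1 reads; I2 issues→FPADD
t=3  I3 issues→ALU
t=4  I3 reads
t=5  I3 exec-done
t=7  I1 exec-done
t=8  I1 writes R1
t=9  I2 reads
t=10  I3 writes R0
t=11  I4 issues→ALU
t=12  I2 exec-done; I4 reads
t=13  I2 writes R5; I4 exec-done
t=14  I4 writes R1
t=15  I5 issues→ALU
t=16  I5 reads; I6 issues→FPADD
t=17  I5 exec-done
t=18  I5 writes R0
t=19  I6 reads
t=22  I6 exec-done
t=23  I6 writes R5

I2 = (2, 9, 12, 13)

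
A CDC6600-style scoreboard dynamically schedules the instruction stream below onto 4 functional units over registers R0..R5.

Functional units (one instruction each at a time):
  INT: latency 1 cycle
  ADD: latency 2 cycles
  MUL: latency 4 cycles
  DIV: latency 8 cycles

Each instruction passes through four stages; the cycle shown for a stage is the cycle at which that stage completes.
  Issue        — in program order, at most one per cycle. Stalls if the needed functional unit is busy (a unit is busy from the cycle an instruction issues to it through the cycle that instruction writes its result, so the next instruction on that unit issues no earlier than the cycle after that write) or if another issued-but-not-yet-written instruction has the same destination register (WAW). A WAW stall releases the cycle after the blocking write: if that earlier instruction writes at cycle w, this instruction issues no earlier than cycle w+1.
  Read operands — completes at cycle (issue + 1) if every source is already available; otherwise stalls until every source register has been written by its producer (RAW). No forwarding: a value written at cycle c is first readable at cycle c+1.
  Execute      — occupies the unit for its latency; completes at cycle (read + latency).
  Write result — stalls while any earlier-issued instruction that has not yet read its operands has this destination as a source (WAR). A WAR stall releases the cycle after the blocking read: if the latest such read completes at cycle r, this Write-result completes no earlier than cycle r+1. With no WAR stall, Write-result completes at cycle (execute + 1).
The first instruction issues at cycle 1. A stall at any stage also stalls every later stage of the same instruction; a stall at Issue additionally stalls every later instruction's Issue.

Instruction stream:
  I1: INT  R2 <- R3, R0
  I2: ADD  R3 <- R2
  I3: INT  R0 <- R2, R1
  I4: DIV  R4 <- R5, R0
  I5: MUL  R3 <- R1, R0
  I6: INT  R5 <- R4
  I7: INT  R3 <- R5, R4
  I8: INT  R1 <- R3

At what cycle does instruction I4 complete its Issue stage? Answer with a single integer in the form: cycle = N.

t=1  I1→INT
t=2  I1 RO | I2→ADD
t=3  I1 EX
t=4  I1 WR R2
t=5  I2 RO | I3→INT
t=6  I3 RO | I4→DIV
t=7  I2 EX | I3 EX
t=8  I2 WR R3 | I3 WR R0
t=9  I4 RO | I5→MUL
t=10  I5 RO | I6→INT
t=14  I5 EX
t=15  I5 WR R3
t=17  I4 EX
t=18  I4 WR R4
t=19  I6 RO
t=20  I6 EX
t=21  I6 WR R5
t=22  I7→INT
t=23  I7 RO
t=24  I7 EX
t=25  I7 WR R3
t=26  I8→INT
t=27  I8 RO
t=28  I8 EX
t=29  I8 WR R1

cycle = 6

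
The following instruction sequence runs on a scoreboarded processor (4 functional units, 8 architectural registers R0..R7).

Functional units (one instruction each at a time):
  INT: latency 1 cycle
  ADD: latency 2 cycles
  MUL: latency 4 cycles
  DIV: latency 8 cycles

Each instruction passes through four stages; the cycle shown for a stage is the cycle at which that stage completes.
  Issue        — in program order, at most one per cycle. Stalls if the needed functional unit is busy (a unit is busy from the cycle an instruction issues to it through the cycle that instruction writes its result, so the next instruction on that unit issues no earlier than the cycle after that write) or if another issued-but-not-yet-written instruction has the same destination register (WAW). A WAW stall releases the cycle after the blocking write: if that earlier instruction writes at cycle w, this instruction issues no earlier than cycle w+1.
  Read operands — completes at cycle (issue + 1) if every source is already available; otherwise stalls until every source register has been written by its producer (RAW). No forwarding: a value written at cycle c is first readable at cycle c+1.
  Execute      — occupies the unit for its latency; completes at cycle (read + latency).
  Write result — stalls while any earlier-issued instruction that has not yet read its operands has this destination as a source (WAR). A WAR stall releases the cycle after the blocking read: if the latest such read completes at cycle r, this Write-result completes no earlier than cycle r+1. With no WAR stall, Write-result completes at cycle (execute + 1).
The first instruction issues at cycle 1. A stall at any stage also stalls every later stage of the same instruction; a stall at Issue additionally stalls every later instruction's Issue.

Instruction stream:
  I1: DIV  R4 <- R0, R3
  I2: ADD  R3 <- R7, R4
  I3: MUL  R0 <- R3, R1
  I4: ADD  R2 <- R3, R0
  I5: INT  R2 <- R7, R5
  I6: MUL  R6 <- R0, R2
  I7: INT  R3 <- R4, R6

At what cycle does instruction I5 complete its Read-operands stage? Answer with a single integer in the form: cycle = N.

t=1  I1 issues→DIV
t=2  I1 reads; I2 issues→ADD
t=3  I3 issues→MUL
t=10  I1 exec-done
t=11  I1 writes R4
t=12  I2 reads
t=14  I2 exec-done
t=15  I2 writes R3
t=16  I3 reads; I4 issues→ADD
t=20  I3 exec-done
t=21  I3 writes R0
t=22  I4 reads
t=24  I4 exec-done
t=25  I4 writes R2
t=26  I5 issues→INT
t=27  I5 reads; I6 issues→MUL
t=28  I5 exec-done
t=29  I5 writes R2
t=30  I6 reads; I7 issues→INT
t=34  I6 exec-done
t=35  I6 writes R6
t=36  I7 reads
t=37  I7 exec-done
t=38  I7 writes R3

cycle = 27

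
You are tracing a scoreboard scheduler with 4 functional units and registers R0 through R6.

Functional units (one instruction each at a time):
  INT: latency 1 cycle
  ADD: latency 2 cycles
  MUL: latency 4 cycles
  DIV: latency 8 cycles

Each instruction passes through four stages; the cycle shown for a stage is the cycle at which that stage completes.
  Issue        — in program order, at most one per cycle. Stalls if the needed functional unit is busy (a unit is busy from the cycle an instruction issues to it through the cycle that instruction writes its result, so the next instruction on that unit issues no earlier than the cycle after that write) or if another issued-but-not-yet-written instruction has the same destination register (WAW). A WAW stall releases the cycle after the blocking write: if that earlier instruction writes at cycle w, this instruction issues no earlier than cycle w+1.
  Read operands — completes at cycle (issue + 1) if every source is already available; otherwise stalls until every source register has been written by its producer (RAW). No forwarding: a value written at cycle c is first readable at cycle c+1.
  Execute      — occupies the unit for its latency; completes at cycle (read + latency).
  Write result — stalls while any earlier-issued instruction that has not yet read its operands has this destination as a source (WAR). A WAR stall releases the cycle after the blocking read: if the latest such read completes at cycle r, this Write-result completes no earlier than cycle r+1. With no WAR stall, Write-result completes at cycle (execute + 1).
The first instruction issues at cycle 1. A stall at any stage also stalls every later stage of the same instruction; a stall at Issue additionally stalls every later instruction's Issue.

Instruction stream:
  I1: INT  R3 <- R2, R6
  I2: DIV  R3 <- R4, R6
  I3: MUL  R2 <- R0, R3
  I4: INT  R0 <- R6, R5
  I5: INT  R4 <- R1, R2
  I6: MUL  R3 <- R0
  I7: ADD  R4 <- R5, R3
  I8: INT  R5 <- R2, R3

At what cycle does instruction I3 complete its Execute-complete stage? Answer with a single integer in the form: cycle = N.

I1 -> (1, 2, 3, 4)
I2 -> (5, 6, 14, 15)  // WAW R3: wait I1 write@4
I3 -> (6, 16, 20, 21)  // RAW R3: wait I2 write@15
I4 -> (7, 8, 9, 17)  // WAR R0: wait I3 read@16
I5 -> (18, 22, 23, 24)  // struct: INT busy until I4 writes@17, RAW R2: wait I3 write@21
I6 -> (22, 23, 27, 28)  // struct: MUL busy until I3 writes@21
I7 -> (25, 29, 31, 32)  // WAW R4: wait I5 write@24, RAW R3: wait I6 write@28
I8 -> (26, 29, 30, 31)  // RAW R3: wait I6 write@28

cycle = 20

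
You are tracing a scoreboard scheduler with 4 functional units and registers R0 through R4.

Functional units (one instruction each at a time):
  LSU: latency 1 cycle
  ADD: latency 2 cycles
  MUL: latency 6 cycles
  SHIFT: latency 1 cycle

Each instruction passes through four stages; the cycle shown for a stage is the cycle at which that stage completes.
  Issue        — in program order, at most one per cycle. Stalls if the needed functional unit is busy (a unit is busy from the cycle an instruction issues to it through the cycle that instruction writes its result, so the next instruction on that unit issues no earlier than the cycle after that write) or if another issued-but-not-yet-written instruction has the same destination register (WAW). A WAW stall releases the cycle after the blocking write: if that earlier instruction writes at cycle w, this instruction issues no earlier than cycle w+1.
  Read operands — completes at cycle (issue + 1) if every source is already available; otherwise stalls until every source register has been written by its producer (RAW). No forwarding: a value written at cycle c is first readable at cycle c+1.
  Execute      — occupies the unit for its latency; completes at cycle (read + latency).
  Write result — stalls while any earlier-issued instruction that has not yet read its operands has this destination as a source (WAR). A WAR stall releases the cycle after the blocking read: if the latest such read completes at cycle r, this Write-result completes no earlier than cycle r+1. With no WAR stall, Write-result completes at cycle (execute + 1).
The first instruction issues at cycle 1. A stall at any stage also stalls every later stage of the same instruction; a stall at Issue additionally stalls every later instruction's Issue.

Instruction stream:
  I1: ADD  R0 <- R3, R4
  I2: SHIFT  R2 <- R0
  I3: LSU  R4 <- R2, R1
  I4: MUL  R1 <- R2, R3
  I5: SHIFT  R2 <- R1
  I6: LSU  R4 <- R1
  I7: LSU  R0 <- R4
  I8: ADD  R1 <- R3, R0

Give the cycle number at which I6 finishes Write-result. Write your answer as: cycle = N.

cycle = 19

[1] I1 issues→ADD
[2] I1 reads, I2 issues→SHIFT
[3] I3 issues→LSU
[4] I1 exec-done, I4 issues→MUL
[5] I1 writes R0
[6] I2 reads
[7] I2 exec-done
[8] I2 writes R2
[9] I3 reads, I4 reads, I5 issues→SHIFT
[10] I3 exec-done
[11] I3 writes R4
[12] I6 issues→LSU
[15] I4 exec-done
[16] I4 writes R1
[17] I5 reads, I6 reads
[18] I5 exec-done, I6 exec-done
[19] I5 writes R2, I6 writes R4
[20] I7 issues→LSU
[21] I7 reads, I8 issues→ADD
[22] I7 exec-done
[23] I7 writes R0
[24] I8 reads
[26] I8 exec-done
[27] I8 writes R1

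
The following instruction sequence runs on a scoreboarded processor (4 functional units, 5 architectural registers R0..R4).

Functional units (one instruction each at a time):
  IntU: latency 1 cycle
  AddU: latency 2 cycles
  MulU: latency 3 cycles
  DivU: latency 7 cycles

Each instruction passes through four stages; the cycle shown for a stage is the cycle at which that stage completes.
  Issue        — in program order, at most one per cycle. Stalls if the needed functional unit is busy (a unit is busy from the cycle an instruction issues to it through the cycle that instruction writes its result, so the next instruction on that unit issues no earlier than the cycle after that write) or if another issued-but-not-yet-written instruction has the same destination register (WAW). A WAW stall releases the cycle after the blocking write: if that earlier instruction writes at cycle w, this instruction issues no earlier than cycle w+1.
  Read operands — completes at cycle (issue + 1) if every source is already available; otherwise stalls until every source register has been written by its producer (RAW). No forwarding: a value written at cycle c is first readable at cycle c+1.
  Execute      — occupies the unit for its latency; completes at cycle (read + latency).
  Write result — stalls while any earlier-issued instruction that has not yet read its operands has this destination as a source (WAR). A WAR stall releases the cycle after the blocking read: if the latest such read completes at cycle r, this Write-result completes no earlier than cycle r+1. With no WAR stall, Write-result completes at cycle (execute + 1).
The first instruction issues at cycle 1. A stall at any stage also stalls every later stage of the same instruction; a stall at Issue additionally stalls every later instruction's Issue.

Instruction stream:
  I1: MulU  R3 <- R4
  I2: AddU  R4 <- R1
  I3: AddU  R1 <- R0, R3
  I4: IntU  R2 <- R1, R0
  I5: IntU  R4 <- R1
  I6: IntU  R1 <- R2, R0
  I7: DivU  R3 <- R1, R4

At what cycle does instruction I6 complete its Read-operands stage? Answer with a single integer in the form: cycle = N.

  I1 | 1 | 2 | 5 | 6
  I2 | 2 | 3 | 5 | 6
  I3 | 7 | 8 | 10 | 11   struct: AddU busy until I2 writes@6
  I4 | 8 | 12 | 13 | 14   RAW R1: wait I3 write@11
  I5 | 15 | 16 | 17 | 18   struct: IntU busy until I4 writes@14
  I6 | 19 | 20 | 21 | 22   struct: IntU busy until I5 writes@18
  I7 | 20 | 23 | 30 | 31   RAW R1: wait I6 write@22

cycle = 20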